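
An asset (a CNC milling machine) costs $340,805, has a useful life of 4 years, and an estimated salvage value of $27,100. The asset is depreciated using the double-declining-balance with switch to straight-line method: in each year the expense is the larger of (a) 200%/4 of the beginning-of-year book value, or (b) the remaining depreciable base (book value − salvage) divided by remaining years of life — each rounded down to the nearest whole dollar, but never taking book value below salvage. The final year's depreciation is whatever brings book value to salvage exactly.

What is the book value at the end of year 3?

Depreciable base = $340,805 − $27,100 = $313,705.
Year 1: DB = ⌊$340,805 × 200%/4⌋ = $170,402; SL = ⌊$313,705/4⌋ = $78,426 → take DB $170,402. Book value $170,403.
Year 2: DB = ⌊$170,403 × 200%/4⌋ = $85,201; SL = ⌊$143,303/3⌋ = $47,767 → take DB $85,201. Book value $85,202.
Year 3: DB = ⌊$85,202 × 200%/4⌋ = $42,601; SL = ⌊$58,102/2⌋ = $29,051 → take DB $42,601. Book value $42,601.

$42,601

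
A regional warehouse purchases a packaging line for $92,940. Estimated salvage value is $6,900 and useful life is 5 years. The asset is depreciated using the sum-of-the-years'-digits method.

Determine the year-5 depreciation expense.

Depreciable base = $92,940 − $6,900 = $86,040.
Sum of the years' digits = 5+4+3+2+1 = 15.
Year 1: $86,040 × 5/15 = $28,680. Book value $64,260.
Year 2: $86,040 × 4/15 = $22,944. Book value $41,316.
Year 3: $86,040 × 3/15 = $17,208. Book value $24,108.
Year 4: $86,040 × 2/15 = $11,472. Book value $12,636.
Year 5: $86,040 × 1/15 = $5,736. Book value $6,900.

$5,736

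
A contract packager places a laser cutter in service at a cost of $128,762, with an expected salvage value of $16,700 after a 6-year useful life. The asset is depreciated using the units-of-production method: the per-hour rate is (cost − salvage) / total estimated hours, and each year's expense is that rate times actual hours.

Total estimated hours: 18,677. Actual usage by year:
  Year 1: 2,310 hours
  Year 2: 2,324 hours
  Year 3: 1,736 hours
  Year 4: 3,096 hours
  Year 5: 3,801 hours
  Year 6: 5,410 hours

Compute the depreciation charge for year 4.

$18,576

Depreciable base = $128,762 − $16,700 = $112,062.
Rate = $112,062 / 18,677 hours = $6 per hour.
Year 1: 2,310 × $6 = $13,860. Book value $114,902.
Year 2: 2,324 × $6 = $13,944. Book value $100,958.
Year 3: 1,736 × $6 = $10,416. Book value $90,542.
Year 4: 3,096 × $6 = $18,576. Book value $71,966.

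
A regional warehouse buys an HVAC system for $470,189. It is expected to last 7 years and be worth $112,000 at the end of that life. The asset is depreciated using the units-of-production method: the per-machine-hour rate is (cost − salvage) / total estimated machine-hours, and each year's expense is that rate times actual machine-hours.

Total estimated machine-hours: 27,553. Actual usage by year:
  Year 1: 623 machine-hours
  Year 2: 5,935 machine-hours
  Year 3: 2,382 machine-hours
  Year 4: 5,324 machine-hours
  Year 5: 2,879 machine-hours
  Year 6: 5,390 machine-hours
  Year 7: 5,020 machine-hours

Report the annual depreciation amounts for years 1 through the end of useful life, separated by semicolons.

Depreciable base = $470,189 − $112,000 = $358,189.
Rate = $358,189 / 27,553 machine-hours = $13 per machine-hour.
Year 1: 623 × $13 = $8,099. Book value $462,090.
Year 2: 5,935 × $13 = $77,155. Book value $384,935.
Year 3: 2,382 × $13 = $30,966. Book value $353,969.
Year 4: 5,324 × $13 = $69,212. Book value $284,757.
Year 5: 2,879 × $13 = $37,427. Book value $247,330.
Year 6: 5,390 × $13 = $70,070. Book value $177,260.
Year 7: 5,020 × $13 = $65,260. Book value $112,000.

$8,099; $77,155; $30,966; $69,212; $37,427; $70,070; $65,260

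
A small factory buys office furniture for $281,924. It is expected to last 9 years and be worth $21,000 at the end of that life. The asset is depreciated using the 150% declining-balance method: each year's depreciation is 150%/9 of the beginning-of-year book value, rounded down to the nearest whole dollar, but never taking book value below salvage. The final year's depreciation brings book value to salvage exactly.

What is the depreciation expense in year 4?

$27,191

Depreciable base = $281,924 − $21,000 = $260,924.
Year 1: ⌊$281,924 × 150%/9⌋ = $46,987. Book value $234,937.
Year 2: ⌊$234,937 × 150%/9⌋ = $39,156. Book value $195,781.
Year 3: ⌊$195,781 × 150%/9⌋ = $32,630. Book value $163,151.
Year 4: ⌊$163,151 × 150%/9⌋ = $27,191. Book value $135,960.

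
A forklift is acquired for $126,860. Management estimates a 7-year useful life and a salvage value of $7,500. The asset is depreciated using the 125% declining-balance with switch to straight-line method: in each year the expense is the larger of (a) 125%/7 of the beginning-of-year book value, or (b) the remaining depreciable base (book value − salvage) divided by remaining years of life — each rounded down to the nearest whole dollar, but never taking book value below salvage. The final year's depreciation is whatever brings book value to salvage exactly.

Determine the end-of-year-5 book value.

Depreciable base = $126,860 − $7,500 = $119,360.
Year 1: DB = ⌊$126,860 × 125%/7⌋ = $22,653; SL = ⌊$119,360/7⌋ = $17,051 → take DB $22,653. Book value $104,207.
Year 2: DB = ⌊$104,207 × 125%/7⌋ = $18,608; SL = ⌊$96,707/6⌋ = $16,117 → take DB $18,608. Book value $85,599.
Year 3: DB = ⌊$85,599 × 125%/7⌋ = $15,285; SL = ⌊$78,099/5⌋ = $15,619 → take SL $15,619. Book value $69,980.
Year 4: DB = ⌊$69,980 × 125%/7⌋ = $12,496; SL = ⌊$62,480/4⌋ = $15,620 → take SL $15,620. Book value $54,360.
Year 5: DB = ⌊$54,360 × 125%/7⌋ = $9,707; SL = ⌊$46,860/3⌋ = $15,620 → take SL $15,620. Book value $38,740.

$38,740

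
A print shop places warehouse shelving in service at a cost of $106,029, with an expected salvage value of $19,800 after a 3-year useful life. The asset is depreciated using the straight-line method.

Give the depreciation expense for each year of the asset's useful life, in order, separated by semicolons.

Depreciable base = $106,029 − $19,800 = $86,229.
Annual expense = $86,229 / 3 = $28,743.
End of year 1: book value $77,286.
End of year 2: book value $48,543.
End of year 3: book value $19,800.

$28,743; $28,743; $28,743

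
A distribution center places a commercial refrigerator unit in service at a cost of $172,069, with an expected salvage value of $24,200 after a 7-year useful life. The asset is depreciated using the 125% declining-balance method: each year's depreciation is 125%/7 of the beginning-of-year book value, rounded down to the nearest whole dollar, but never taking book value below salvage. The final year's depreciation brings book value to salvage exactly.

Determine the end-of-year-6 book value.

$52,862

Depreciable base = $172,069 − $24,200 = $147,869.
Year 1: ⌊$172,069 × 125%/7⌋ = $30,726. Book value $141,343.
Year 2: ⌊$141,343 × 125%/7⌋ = $25,239. Book value $116,104.
Year 3: ⌊$116,104 × 125%/7⌋ = $20,732. Book value $95,372.
Year 4: ⌊$95,372 × 125%/7⌋ = $17,030. Book value $78,342.
Year 5: ⌊$78,342 × 125%/7⌋ = $13,989. Book value $64,353.
Year 6: ⌊$64,353 × 125%/7⌋ = $11,491. Book value $52,862.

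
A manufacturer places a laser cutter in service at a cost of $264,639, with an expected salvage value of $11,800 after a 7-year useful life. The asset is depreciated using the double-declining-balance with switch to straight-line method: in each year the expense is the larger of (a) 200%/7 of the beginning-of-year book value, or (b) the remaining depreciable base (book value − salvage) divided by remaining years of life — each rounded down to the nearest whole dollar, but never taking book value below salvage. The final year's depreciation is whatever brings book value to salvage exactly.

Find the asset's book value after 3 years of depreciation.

$96,443

Depreciable base = $264,639 − $11,800 = $252,839.
Year 1: DB = ⌊$264,639 × 200%/7⌋ = $75,611; SL = ⌊$252,839/7⌋ = $36,119 → take DB $75,611. Book value $189,028.
Year 2: DB = ⌊$189,028 × 200%/7⌋ = $54,008; SL = ⌊$177,228/6⌋ = $29,538 → take DB $54,008. Book value $135,020.
Year 3: DB = ⌊$135,020 × 200%/7⌋ = $38,577; SL = ⌊$123,220/5⌋ = $24,644 → take DB $38,577. Book value $96,443.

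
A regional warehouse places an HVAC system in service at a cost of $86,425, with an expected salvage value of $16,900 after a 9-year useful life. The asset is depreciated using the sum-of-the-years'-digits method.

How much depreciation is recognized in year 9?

$1,545

Depreciable base = $86,425 − $16,900 = $69,525.
Sum of the years' digits = 9+8+7+6+5+4+3+2+1 = 45.
Year 1: $69,525 × 9/45 = $13,905. Book value $72,520.
Year 2: $69,525 × 8/45 = $12,360. Book value $60,160.
Year 3: $69,525 × 7/45 = $10,815. Book value $49,345.
Year 4: $69,525 × 6/45 = $9,270. Book value $40,075.
Year 5: $69,525 × 5/45 = $7,725. Book value $32,350.
Year 6: $69,525 × 4/45 = $6,180. Book value $26,170.
Year 7: $69,525 × 3/45 = $4,635. Book value $21,535.
Year 8: $69,525 × 2/45 = $3,090. Book value $18,445.
Year 9: $69,525 × 1/45 = $1,545. Book value $16,900.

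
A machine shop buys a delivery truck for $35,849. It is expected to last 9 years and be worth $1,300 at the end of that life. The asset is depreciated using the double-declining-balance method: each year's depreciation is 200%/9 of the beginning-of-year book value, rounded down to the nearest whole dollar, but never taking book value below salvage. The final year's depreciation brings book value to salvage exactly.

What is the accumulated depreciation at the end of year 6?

$27,911

Depreciable base = $35,849 − $1,300 = $34,549.
Year 1: ⌊$35,849 × 200%/9⌋ = $7,966. Book value $27,883.
Year 2: ⌊$27,883 × 200%/9⌋ = $6,196. Book value $21,687.
Year 3: ⌊$21,687 × 200%/9⌋ = $4,819. Book value $16,868.
Year 4: ⌊$16,868 × 200%/9⌋ = $3,748. Book value $13,120.
Year 5: ⌊$13,120 × 200%/9⌋ = $2,915. Book value $10,205.
Year 6: ⌊$10,205 × 200%/9⌋ = $2,267. Book value $7,938.
Accumulated through year 6 = $35,849 − $7,938 = $27,911.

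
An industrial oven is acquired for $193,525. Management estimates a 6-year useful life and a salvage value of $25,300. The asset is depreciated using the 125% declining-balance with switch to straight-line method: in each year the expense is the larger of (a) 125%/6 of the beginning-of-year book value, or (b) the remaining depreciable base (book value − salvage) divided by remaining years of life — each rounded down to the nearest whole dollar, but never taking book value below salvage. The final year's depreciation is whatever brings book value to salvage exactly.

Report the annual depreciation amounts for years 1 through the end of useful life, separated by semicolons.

$40,317; $31,918; $25,268; $23,574; $23,574; $23,574

Depreciable base = $193,525 − $25,300 = $168,225.
Year 1: DB = ⌊$193,525 × 125%/6⌋ = $40,317; SL = ⌊$168,225/6⌋ = $28,037 → take DB $40,317. Book value $153,208.
Year 2: DB = ⌊$153,208 × 125%/6⌋ = $31,918; SL = ⌊$127,908/5⌋ = $25,581 → take DB $31,918. Book value $121,290.
Year 3: DB = ⌊$121,290 × 125%/6⌋ = $25,268; SL = ⌊$95,990/4⌋ = $23,997 → take DB $25,268. Book value $96,022.
Year 4: DB = ⌊$96,022 × 125%/6⌋ = $20,004; SL = ⌊$70,722/3⌋ = $23,574 → take SL $23,574. Book value $72,448.
Year 5: DB = ⌊$72,448 × 125%/6⌋ = $15,093; SL = ⌊$47,148/2⌋ = $23,574 → take SL $23,574. Book value $48,874.
Year 6 (final): $48,874 − $25,300 = $23,574. Book value $25,300.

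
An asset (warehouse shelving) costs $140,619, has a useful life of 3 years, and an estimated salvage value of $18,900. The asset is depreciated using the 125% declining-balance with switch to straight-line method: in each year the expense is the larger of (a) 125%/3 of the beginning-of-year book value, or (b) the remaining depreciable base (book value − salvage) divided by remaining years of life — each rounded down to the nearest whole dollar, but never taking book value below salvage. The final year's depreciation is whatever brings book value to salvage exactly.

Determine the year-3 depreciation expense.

Depreciable base = $140,619 − $18,900 = $121,719.
Year 1: DB = ⌊$140,619 × 125%/3⌋ = $58,591; SL = ⌊$121,719/3⌋ = $40,573 → take DB $58,591. Book value $82,028.
Year 2: DB = ⌊$82,028 × 125%/3⌋ = $34,178; SL = ⌊$63,128/2⌋ = $31,564 → take DB $34,178. Book value $47,850.
Year 3 (final): $47,850 − $18,900 = $28,950. Book value $18,900.

$28,950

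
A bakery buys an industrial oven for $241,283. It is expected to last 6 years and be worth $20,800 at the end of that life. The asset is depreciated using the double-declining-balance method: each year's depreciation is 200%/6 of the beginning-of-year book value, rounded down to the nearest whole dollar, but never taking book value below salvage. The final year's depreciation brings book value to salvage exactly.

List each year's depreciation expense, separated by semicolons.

Depreciable base = $241,283 − $20,800 = $220,483.
Year 1: ⌊$241,283 × 200%/6⌋ = $80,427. Book value $160,856.
Year 2: ⌊$160,856 × 200%/6⌋ = $53,618. Book value $107,238.
Year 3: ⌊$107,238 × 200%/6⌋ = $35,746. Book value $71,492.
Year 4: ⌊$71,492 × 200%/6⌋ = $23,830. Book value $47,662.
Year 5: ⌊$47,662 × 200%/6⌋ = $15,887. Book value $31,775.
Year 6 (final): $31,775 − $20,800 = $10,975. Book value $20,800.

$80,427; $53,618; $35,746; $23,830; $15,887; $10,975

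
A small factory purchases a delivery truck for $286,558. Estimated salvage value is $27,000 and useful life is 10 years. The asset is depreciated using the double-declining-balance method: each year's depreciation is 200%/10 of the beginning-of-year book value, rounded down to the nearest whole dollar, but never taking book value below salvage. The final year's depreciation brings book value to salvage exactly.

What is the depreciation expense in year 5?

Depreciable base = $286,558 − $27,000 = $259,558.
Year 1: ⌊$286,558 × 200%/10⌋ = $57,311. Book value $229,247.
Year 2: ⌊$229,247 × 200%/10⌋ = $45,849. Book value $183,398.
Year 3: ⌊$183,398 × 200%/10⌋ = $36,679. Book value $146,719.
Year 4: ⌊$146,719 × 200%/10⌋ = $29,343. Book value $117,376.
Year 5: ⌊$117,376 × 200%/10⌋ = $23,475. Book value $93,901.

$23,475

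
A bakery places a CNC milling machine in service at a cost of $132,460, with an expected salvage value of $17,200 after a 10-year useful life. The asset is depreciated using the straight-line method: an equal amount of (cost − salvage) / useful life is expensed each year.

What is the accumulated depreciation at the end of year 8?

Depreciable base = $132,460 − $17,200 = $115,260.
Annual expense = $115,260 / 10 = $11,526.
End of year 1: book value $120,934.
End of year 2: book value $109,408.
End of year 3: book value $97,882.
End of year 4: book value $86,356.
End of year 5: book value $74,830.
End of year 6: book value $63,304.
End of year 7: book value $51,778.
End of year 8: book value $40,252.
Accumulated through year 8 = $132,460 − $40,252 = $92,208.

$92,208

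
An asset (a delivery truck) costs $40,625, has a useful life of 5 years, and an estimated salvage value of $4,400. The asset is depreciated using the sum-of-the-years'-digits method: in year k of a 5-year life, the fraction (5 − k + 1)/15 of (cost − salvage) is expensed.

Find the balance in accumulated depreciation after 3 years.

Depreciable base = $40,625 − $4,400 = $36,225.
Sum of the years' digits = 5+4+3+2+1 = 15.
Year 1: $36,225 × 5/15 = $12,075. Book value $28,550.
Year 2: $36,225 × 4/15 = $9,660. Book value $18,890.
Year 3: $36,225 × 3/15 = $7,245. Book value $11,645.
Accumulated through year 3 = $40,625 − $11,645 = $28,980.

$28,980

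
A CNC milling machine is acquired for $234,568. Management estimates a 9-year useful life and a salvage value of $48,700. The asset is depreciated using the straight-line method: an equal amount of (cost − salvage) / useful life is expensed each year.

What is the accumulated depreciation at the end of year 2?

$41,304

Depreciable base = $234,568 − $48,700 = $185,868.
Annual expense = $185,868 / 9 = $20,652.
End of year 1: book value $213,916.
End of year 2: book value $193,264.
Accumulated through year 2 = $234,568 − $193,264 = $41,304.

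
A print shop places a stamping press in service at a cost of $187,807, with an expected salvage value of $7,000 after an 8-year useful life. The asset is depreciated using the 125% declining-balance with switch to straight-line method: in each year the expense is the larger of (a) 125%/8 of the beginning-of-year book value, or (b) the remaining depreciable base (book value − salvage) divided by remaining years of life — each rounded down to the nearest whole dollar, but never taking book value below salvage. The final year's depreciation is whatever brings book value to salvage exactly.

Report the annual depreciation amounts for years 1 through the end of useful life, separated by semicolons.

$29,344; $24,759; $21,117; $21,117; $21,117; $21,117; $21,118; $21,118

Depreciable base = $187,807 − $7,000 = $180,807.
Year 1: DB = ⌊$187,807 × 125%/8⌋ = $29,344; SL = ⌊$180,807/8⌋ = $22,600 → take DB $29,344. Book value $158,463.
Year 2: DB = ⌊$158,463 × 125%/8⌋ = $24,759; SL = ⌊$151,463/7⌋ = $21,637 → take DB $24,759. Book value $133,704.
Year 3: DB = ⌊$133,704 × 125%/8⌋ = $20,891; SL = ⌊$126,704/6⌋ = $21,117 → take SL $21,117. Book value $112,587.
Year 4: DB = ⌊$112,587 × 125%/8⌋ = $17,591; SL = ⌊$105,587/5⌋ = $21,117 → take SL $21,117. Book value $91,470.
Year 5: DB = ⌊$91,470 × 125%/8⌋ = $14,292; SL = ⌊$84,470/4⌋ = $21,117 → take SL $21,117. Book value $70,353.
Year 6: DB = ⌊$70,353 × 125%/8⌋ = $10,992; SL = ⌊$63,353/3⌋ = $21,117 → take SL $21,117. Book value $49,236.
Year 7: DB = ⌊$49,236 × 125%/8⌋ = $7,693; SL = ⌊$42,236/2⌋ = $21,118 → take SL $21,118. Book value $28,118.
Year 8 (final): $28,118 − $7,000 = $21,118. Book value $7,000.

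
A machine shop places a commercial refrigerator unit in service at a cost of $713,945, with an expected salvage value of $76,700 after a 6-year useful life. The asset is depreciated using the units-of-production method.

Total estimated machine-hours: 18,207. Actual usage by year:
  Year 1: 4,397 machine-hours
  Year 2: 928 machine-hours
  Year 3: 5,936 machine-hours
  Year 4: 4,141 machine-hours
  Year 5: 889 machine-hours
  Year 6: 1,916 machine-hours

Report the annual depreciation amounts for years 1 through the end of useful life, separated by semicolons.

$153,895; $32,480; $207,760; $144,935; $31,115; $67,060

Depreciable base = $713,945 − $76,700 = $637,245.
Rate = $637,245 / 18,207 machine-hours = $35 per machine-hour.
Year 1: 4,397 × $35 = $153,895. Book value $560,050.
Year 2: 928 × $35 = $32,480. Book value $527,570.
Year 3: 5,936 × $35 = $207,760. Book value $319,810.
Year 4: 4,141 × $35 = $144,935. Book value $174,875.
Year 5: 889 × $35 = $31,115. Book value $143,760.
Year 6: 1,916 × $35 = $67,060. Book value $76,700.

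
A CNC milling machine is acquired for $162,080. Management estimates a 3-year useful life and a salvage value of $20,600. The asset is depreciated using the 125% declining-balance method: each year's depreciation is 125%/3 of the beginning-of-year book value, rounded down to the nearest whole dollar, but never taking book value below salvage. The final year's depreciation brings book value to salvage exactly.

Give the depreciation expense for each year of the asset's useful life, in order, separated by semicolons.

Depreciable base = $162,080 − $20,600 = $141,480.
Year 1: ⌊$162,080 × 125%/3⌋ = $67,533. Book value $94,547.
Year 2: ⌊$94,547 × 125%/3⌋ = $39,394. Book value $55,153.
Year 3 (final): $55,153 − $20,600 = $34,553. Book value $20,600.

$67,533; $39,394; $34,553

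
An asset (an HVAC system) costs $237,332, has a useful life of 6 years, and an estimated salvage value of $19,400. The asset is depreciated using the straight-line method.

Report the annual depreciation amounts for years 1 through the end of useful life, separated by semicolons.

$36,322; $36,322; $36,322; $36,322; $36,322; $36,322

Depreciable base = $237,332 − $19,400 = $217,932.
Annual expense = $217,932 / 6 = $36,322.
End of year 1: book value $201,010.
End of year 2: book value $164,688.
End of year 3: book value $128,366.
End of year 4: book value $92,044.
End of year 5: book value $55,722.
End of year 6: book value $19,400.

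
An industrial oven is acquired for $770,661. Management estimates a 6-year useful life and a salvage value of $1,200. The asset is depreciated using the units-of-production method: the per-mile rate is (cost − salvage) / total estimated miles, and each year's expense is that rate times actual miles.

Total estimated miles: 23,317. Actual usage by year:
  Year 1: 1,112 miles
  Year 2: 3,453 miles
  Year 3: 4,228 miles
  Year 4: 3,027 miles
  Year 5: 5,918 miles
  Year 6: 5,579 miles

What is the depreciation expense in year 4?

Depreciable base = $770,661 − $1,200 = $769,461.
Rate = $769,461 / 23,317 miles = $33 per mile.
Year 1: 1,112 × $33 = $36,696. Book value $733,965.
Year 2: 3,453 × $33 = $113,949. Book value $620,016.
Year 3: 4,228 × $33 = $139,524. Book value $480,492.
Year 4: 3,027 × $33 = $99,891. Book value $380,601.

$99,891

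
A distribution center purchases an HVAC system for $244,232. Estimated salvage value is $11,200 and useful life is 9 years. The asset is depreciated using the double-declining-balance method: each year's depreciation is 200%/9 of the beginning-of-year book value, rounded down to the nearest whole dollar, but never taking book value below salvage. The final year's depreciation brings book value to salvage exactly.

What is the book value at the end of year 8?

Depreciable base = $244,232 − $11,200 = $233,032.
Year 1: ⌊$244,232 × 200%/9⌋ = $54,273. Book value $189,959.
Year 2: ⌊$189,959 × 200%/9⌋ = $42,213. Book value $147,746.
Year 3: ⌊$147,746 × 200%/9⌋ = $32,832. Book value $114,914.
Year 4: ⌊$114,914 × 200%/9⌋ = $25,536. Book value $89,378.
Year 5: ⌊$89,378 × 200%/9⌋ = $19,861. Book value $69,517.
Year 6: ⌊$69,517 × 200%/9⌋ = $15,448. Book value $54,069.
Year 7: ⌊$54,069 × 200%/9⌋ = $12,015. Book value $42,054.
Year 8: ⌊$42,054 × 200%/9⌋ = $9,345. Book value $32,709.

$32,709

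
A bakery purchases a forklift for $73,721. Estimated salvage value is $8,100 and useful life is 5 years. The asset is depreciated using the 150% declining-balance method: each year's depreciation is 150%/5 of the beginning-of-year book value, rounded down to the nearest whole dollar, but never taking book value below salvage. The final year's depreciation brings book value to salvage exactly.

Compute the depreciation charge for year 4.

$7,586

Depreciable base = $73,721 − $8,100 = $65,621.
Year 1: ⌊$73,721 × 150%/5⌋ = $22,116. Book value $51,605.
Year 2: ⌊$51,605 × 150%/5⌋ = $15,481. Book value $36,124.
Year 3: ⌊$36,124 × 150%/5⌋ = $10,837. Book value $25,287.
Year 4: ⌊$25,287 × 150%/5⌋ = $7,586. Book value $17,701.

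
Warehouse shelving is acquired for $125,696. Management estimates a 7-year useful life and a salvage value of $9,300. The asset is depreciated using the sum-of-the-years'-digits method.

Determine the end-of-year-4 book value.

Depreciable base = $125,696 − $9,300 = $116,396.
Sum of the years' digits = 7+6+5+4+3+2+1 = 28.
Year 1: $116,396 × 7/28 = $29,099. Book value $96,597.
Year 2: $116,396 × 6/28 = $24,942. Book value $71,655.
Year 3: $116,396 × 5/28 = $20,785. Book value $50,870.
Year 4: $116,396 × 4/28 = $16,628. Book value $34,242.

$34,242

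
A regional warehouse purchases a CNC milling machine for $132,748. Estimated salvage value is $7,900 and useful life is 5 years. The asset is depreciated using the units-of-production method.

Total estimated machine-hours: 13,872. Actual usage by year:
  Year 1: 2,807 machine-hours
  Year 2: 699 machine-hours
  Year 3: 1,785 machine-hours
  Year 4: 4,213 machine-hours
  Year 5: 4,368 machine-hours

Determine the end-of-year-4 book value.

$47,212

Depreciable base = $132,748 − $7,900 = $124,848.
Rate = $124,848 / 13,872 machine-hours = $9 per machine-hour.
Year 1: 2,807 × $9 = $25,263. Book value $107,485.
Year 2: 699 × $9 = $6,291. Book value $101,194.
Year 3: 1,785 × $9 = $16,065. Book value $85,129.
Year 4: 4,213 × $9 = $37,917. Book value $47,212.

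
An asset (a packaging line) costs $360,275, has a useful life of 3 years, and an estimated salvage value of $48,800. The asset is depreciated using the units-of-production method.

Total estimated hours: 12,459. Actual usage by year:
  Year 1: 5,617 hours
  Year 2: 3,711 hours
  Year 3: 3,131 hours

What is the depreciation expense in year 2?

$92,775

Depreciable base = $360,275 − $48,800 = $311,475.
Rate = $311,475 / 12,459 hours = $25 per hour.
Year 1: 5,617 × $25 = $140,425. Book value $219,850.
Year 2: 3,711 × $25 = $92,775. Book value $127,075.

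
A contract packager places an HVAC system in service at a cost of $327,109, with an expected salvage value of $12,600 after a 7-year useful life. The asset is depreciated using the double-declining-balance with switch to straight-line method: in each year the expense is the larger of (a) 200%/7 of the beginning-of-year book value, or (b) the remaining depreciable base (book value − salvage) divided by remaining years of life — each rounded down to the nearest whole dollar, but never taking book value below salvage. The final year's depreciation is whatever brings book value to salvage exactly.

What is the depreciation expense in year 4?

$34,060

Depreciable base = $327,109 − $12,600 = $314,509.
Year 1: DB = ⌊$327,109 × 200%/7⌋ = $93,459; SL = ⌊$314,509/7⌋ = $44,929 → take DB $93,459. Book value $233,650.
Year 2: DB = ⌊$233,650 × 200%/7⌋ = $66,757; SL = ⌊$221,050/6⌋ = $36,841 → take DB $66,757. Book value $166,893.
Year 3: DB = ⌊$166,893 × 200%/7⌋ = $47,683; SL = ⌊$154,293/5⌋ = $30,858 → take DB $47,683. Book value $119,210.
Year 4: DB = ⌊$119,210 × 200%/7⌋ = $34,060; SL = ⌊$106,610/4⌋ = $26,652 → take DB $34,060. Book value $85,150.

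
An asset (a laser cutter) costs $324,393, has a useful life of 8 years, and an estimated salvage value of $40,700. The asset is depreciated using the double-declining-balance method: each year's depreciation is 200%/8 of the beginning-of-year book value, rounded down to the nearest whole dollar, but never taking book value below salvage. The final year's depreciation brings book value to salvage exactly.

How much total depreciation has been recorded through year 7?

Depreciable base = $324,393 − $40,700 = $283,693.
Year 1: ⌊$324,393 × 200%/8⌋ = $81,098. Book value $243,295.
Year 2: ⌊$243,295 × 200%/8⌋ = $60,823. Book value $182,472.
Year 3: ⌊$182,472 × 200%/8⌋ = $45,618. Book value $136,854.
Year 4: ⌊$136,854 × 200%/8⌋ = $34,213. Book value $102,641.
Year 5: ⌊$102,641 × 200%/8⌋ = $25,660. Book value $76,981.
Year 6: ⌊$76,981 × 200%/8⌋ = $19,245. Book value $57,736.
Year 7: ⌊$57,736 × 200%/8⌋ = $14,434. Book value $43,302.
Accumulated through year 7 = $324,393 − $43,302 = $281,091.

$281,091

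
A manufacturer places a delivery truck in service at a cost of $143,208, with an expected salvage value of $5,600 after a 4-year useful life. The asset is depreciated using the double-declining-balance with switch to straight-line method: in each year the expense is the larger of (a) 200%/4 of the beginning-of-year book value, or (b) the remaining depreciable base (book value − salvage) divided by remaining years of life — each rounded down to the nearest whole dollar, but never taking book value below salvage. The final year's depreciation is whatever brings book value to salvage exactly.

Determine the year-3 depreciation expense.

Depreciable base = $143,208 − $5,600 = $137,608.
Year 1: DB = ⌊$143,208 × 200%/4⌋ = $71,604; SL = ⌊$137,608/4⌋ = $34,402 → take DB $71,604. Book value $71,604.
Year 2: DB = ⌊$71,604 × 200%/4⌋ = $35,802; SL = ⌊$66,004/3⌋ = $22,001 → take DB $35,802. Book value $35,802.
Year 3: DB = ⌊$35,802 × 200%/4⌋ = $17,901; SL = ⌊$30,202/2⌋ = $15,101 → take DB $17,901. Book value $17,901.

$17,901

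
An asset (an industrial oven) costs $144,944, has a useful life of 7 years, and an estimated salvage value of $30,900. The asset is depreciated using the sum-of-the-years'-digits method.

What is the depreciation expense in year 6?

$8,146

Depreciable base = $144,944 − $30,900 = $114,044.
Sum of the years' digits = 7+6+5+4+3+2+1 = 28.
Year 1: $114,044 × 7/28 = $28,511. Book value $116,433.
Year 2: $114,044 × 6/28 = $24,438. Book value $91,995.
Year 3: $114,044 × 5/28 = $20,365. Book value $71,630.
Year 4: $114,044 × 4/28 = $16,292. Book value $55,338.
Year 5: $114,044 × 3/28 = $12,219. Book value $43,119.
Year 6: $114,044 × 2/28 = $8,146. Book value $34,973.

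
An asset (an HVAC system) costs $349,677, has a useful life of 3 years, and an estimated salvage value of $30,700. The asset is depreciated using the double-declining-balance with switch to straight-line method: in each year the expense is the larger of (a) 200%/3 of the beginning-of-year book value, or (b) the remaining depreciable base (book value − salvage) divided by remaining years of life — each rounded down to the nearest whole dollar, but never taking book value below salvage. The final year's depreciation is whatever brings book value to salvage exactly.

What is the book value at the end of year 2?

$38,853

Depreciable base = $349,677 − $30,700 = $318,977.
Year 1: DB = ⌊$349,677 × 200%/3⌋ = $233,118; SL = ⌊$318,977/3⌋ = $106,325 → take DB $233,118. Book value $116,559.
Year 2: DB = ⌊$116,559 × 200%/3⌋ = $77,706; SL = ⌊$85,859/2⌋ = $42,929 → take DB $77,706. Book value $38,853.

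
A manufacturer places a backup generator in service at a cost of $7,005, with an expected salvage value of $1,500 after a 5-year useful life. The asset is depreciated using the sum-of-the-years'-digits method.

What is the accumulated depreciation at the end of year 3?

Depreciable base = $7,005 − $1,500 = $5,505.
Sum of the years' digits = 5+4+3+2+1 = 15.
Year 1: $5,505 × 5/15 = $1,835. Book value $5,170.
Year 2: $5,505 × 4/15 = $1,468. Book value $3,702.
Year 3: $5,505 × 3/15 = $1,101. Book value $2,601.
Accumulated through year 3 = $7,005 − $2,601 = $4,404.

$4,404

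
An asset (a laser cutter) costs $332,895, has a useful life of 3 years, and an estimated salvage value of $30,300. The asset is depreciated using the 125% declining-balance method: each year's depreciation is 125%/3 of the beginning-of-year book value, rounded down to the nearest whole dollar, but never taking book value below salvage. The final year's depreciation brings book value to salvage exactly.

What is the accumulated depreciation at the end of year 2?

$219,618

Depreciable base = $332,895 − $30,300 = $302,595.
Year 1: ⌊$332,895 × 125%/3⌋ = $138,706. Book value $194,189.
Year 2: ⌊$194,189 × 125%/3⌋ = $80,912. Book value $113,277.
Accumulated through year 2 = $332,895 − $113,277 = $219,618.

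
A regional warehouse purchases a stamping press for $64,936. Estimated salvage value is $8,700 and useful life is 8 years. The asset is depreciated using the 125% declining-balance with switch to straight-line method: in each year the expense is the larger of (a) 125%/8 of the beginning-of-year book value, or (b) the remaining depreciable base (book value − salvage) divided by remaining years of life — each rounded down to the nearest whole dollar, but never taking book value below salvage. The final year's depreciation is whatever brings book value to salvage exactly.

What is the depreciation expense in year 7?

Depreciable base = $64,936 − $8,700 = $56,236.
Year 1: DB = ⌊$64,936 × 125%/8⌋ = $10,146; SL = ⌊$56,236/8⌋ = $7,029 → take DB $10,146. Book value $54,790.
Year 2: DB = ⌊$54,790 × 125%/8⌋ = $8,560; SL = ⌊$46,090/7⌋ = $6,584 → take DB $8,560. Book value $46,230.
Year 3: DB = ⌊$46,230 × 125%/8⌋ = $7,223; SL = ⌊$37,530/6⌋ = $6,255 → take DB $7,223. Book value $39,007.
Year 4: DB = ⌊$39,007 × 125%/8⌋ = $6,094; SL = ⌊$30,307/5⌋ = $6,061 → take DB $6,094. Book value $32,913.
Year 5: DB = ⌊$32,913 × 125%/8⌋ = $5,142; SL = ⌊$24,213/4⌋ = $6,053 → take SL $6,053. Book value $26,860.
Year 6: DB = ⌊$26,860 × 125%/8⌋ = $4,196; SL = ⌊$18,160/3⌋ = $6,053 → take SL $6,053. Book value $20,807.
Year 7: DB = ⌊$20,807 × 125%/8⌋ = $3,251; SL = ⌊$12,107/2⌋ = $6,053 → take SL $6,053. Book value $14,754.

$6,053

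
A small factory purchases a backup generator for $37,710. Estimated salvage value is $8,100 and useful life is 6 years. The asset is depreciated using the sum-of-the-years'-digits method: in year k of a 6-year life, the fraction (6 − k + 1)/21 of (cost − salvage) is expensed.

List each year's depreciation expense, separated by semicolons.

$8,460; $7,050; $5,640; $4,230; $2,820; $1,410

Depreciable base = $37,710 − $8,100 = $29,610.
Sum of the years' digits = 6+5+4+3+2+1 = 21.
Year 1: $29,610 × 6/21 = $8,460. Book value $29,250.
Year 2: $29,610 × 5/21 = $7,050. Book value $22,200.
Year 3: $29,610 × 4/21 = $5,640. Book value $16,560.
Year 4: $29,610 × 3/21 = $4,230. Book value $12,330.
Year 5: $29,610 × 2/21 = $2,820. Book value $9,510.
Year 6: $29,610 × 1/21 = $1,410. Book value $8,100.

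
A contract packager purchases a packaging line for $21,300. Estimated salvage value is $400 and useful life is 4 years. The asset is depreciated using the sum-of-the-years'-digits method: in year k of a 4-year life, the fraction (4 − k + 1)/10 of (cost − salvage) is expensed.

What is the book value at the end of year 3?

$2,490

Depreciable base = $21,300 − $400 = $20,900.
Sum of the years' digits = 4+3+2+1 = 10.
Year 1: $20,900 × 4/10 = $8,360. Book value $12,940.
Year 2: $20,900 × 3/10 = $6,270. Book value $6,670.
Year 3: $20,900 × 2/10 = $4,180. Book value $2,490.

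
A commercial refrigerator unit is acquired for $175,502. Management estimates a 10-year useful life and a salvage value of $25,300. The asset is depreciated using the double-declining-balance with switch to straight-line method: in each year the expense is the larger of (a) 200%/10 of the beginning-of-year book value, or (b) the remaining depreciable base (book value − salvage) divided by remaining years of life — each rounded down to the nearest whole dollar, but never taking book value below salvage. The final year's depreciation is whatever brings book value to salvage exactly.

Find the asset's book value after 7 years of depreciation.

$36,807

Depreciable base = $175,502 − $25,300 = $150,202.
Year 1: DB = ⌊$175,502 × 200%/10⌋ = $35,100; SL = ⌊$150,202/10⌋ = $15,020 → take DB $35,100. Book value $140,402.
Year 2: DB = ⌊$140,402 × 200%/10⌋ = $28,080; SL = ⌊$115,102/9⌋ = $12,789 → take DB $28,080. Book value $112,322.
Year 3: DB = ⌊$112,322 × 200%/10⌋ = $22,464; SL = ⌊$87,022/8⌋ = $10,877 → take DB $22,464. Book value $89,858.
Year 4: DB = ⌊$89,858 × 200%/10⌋ = $17,971; SL = ⌊$64,558/7⌋ = $9,222 → take DB $17,971. Book value $71,887.
Year 5: DB = ⌊$71,887 × 200%/10⌋ = $14,377; SL = ⌊$46,587/6⌋ = $7,764 → take DB $14,377. Book value $57,510.
Year 6: DB = ⌊$57,510 × 200%/10⌋ = $11,502; SL = ⌊$32,210/5⌋ = $6,442 → take DB $11,502. Book value $46,008.
Year 7: DB = ⌊$46,008 × 200%/10⌋ = $9,201; SL = ⌊$20,708/4⌋ = $5,177 → take DB $9,201. Book value $36,807.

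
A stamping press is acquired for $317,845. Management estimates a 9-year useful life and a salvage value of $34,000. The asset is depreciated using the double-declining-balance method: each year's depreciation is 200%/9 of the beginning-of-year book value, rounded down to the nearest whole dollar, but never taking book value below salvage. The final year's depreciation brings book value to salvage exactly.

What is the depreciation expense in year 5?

$25,848

Depreciable base = $317,845 − $34,000 = $283,845.
Year 1: ⌊$317,845 × 200%/9⌋ = $70,632. Book value $247,213.
Year 2: ⌊$247,213 × 200%/9⌋ = $54,936. Book value $192,277.
Year 3: ⌊$192,277 × 200%/9⌋ = $42,728. Book value $149,549.
Year 4: ⌊$149,549 × 200%/9⌋ = $33,233. Book value $116,316.
Year 5: ⌊$116,316 × 200%/9⌋ = $25,848. Book value $90,468.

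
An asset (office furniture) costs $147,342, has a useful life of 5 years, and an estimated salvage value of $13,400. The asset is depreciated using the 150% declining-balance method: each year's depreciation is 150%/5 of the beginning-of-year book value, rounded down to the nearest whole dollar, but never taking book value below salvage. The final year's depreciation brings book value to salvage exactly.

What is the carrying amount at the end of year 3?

$50,539

Depreciable base = $147,342 − $13,400 = $133,942.
Year 1: ⌊$147,342 × 150%/5⌋ = $44,202. Book value $103,140.
Year 2: ⌊$103,140 × 150%/5⌋ = $30,942. Book value $72,198.
Year 3: ⌊$72,198 × 150%/5⌋ = $21,659. Book value $50,539.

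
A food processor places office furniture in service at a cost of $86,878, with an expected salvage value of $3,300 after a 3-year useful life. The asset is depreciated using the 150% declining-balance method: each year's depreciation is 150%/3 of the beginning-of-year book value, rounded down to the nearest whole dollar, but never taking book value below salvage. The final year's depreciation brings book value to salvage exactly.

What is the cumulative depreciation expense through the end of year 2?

Depreciable base = $86,878 − $3,300 = $83,578.
Year 1: ⌊$86,878 × 150%/3⌋ = $43,439. Book value $43,439.
Year 2: ⌊$43,439 × 150%/3⌋ = $21,719. Book value $21,720.
Accumulated through year 2 = $86,878 − $21,720 = $65,158.

$65,158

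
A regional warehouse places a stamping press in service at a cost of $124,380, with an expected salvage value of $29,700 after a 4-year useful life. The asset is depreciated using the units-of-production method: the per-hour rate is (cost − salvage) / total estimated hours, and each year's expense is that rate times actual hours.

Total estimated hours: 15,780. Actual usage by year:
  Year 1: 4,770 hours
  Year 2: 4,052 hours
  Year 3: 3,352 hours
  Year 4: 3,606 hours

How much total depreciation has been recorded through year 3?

$73,044

Depreciable base = $124,380 − $29,700 = $94,680.
Rate = $94,680 / 15,780 hours = $6 per hour.
Year 1: 4,770 × $6 = $28,620. Book value $95,760.
Year 2: 4,052 × $6 = $24,312. Book value $71,448.
Year 3: 3,352 × $6 = $20,112. Book value $51,336.
Accumulated through year 3 = $124,380 − $51,336 = $73,044.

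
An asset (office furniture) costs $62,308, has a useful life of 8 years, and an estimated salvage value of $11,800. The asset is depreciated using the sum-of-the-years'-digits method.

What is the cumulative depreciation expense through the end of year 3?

Depreciable base = $62,308 − $11,800 = $50,508.
Sum of the years' digits = 8+7+6+5+4+3+2+1 = 36.
Year 1: $50,508 × 8/36 = $11,224. Book value $51,084.
Year 2: $50,508 × 7/36 = $9,821. Book value $41,263.
Year 3: $50,508 × 6/36 = $8,418. Book value $32,845.
Accumulated through year 3 = $62,308 − $32,845 = $29,463.

$29,463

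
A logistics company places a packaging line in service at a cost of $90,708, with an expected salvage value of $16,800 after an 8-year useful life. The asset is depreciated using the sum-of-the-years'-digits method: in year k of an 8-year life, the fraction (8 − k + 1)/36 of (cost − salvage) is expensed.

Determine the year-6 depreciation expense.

$6,159

Depreciable base = $90,708 − $16,800 = $73,908.
Sum of the years' digits = 8+7+6+5+4+3+2+1 = 36.
Year 1: $73,908 × 8/36 = $16,424. Book value $74,284.
Year 2: $73,908 × 7/36 = $14,371. Book value $59,913.
Year 3: $73,908 × 6/36 = $12,318. Book value $47,595.
Year 4: $73,908 × 5/36 = $10,265. Book value $37,330.
Year 5: $73,908 × 4/36 = $8,212. Book value $29,118.
Year 6: $73,908 × 3/36 = $6,159. Book value $22,959.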